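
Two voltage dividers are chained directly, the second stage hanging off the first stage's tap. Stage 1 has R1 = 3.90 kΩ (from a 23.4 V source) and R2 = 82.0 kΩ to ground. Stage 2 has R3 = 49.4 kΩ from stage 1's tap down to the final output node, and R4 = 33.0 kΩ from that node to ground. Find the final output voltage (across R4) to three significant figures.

Stage 2 presents R3+R4 = 82.40 kΩ as a load on stage 1's tap.
Stage 1's lower leg becomes R2‖(R3+R4) = 41.10 kΩ, so V_mid = 23.4 × 41.10/45.00 = 21.37 V.
Stage 2 is itself unloaded: V_out = V_mid × R4/(R3+R4) = 21.37 × 33.0/82.40 = 8.56 V.

V_out ≈ 8.56 V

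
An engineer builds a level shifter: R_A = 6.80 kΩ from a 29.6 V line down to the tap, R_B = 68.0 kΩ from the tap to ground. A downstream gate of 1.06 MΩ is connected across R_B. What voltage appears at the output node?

V_out ≈ 26.8 V

The load sits in parallel with R_B: R_B‖R_L = (68.0 × 1060) / (68.0 + 1060) = 63.90 kΩ.
V_out = 29.6 × 63.90 / (6.80 + 63.90) = 29.6 × 63.90/70.70 = 26.8 V.
(Unloaded it would have been 26.9 V.)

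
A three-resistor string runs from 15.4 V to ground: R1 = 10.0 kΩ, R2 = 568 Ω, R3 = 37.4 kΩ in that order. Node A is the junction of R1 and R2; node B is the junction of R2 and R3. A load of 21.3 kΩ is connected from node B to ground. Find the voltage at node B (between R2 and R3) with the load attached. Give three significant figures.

At node B, R3 is in parallel with the load: R3‖R_L = 13570 Ω.
Below node A the resistance is R2 + (R3‖R_L) = 14140 Ω, so V_A = 15.4 × 14140/24140 = 9.020 V.
Then V_B = V_A × (R3‖R_L)/(R2 + R3‖R_L) = 9.020 × 13570/14140 = 8.66 V.

V ≈ 8.66 V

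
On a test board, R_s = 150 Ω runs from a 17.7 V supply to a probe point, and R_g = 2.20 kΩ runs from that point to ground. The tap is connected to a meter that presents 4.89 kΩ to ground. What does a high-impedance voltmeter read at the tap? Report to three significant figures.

The load sits in parallel with R_g: R_g‖R_L = (2200 × 4890) / (2200 + 4890) = 1517 Ω.
V_out = 17.7 × 1517 / (150 + 1517) = 17.7 × 1517/1667 = 16.1 V.
(Unloaded it would have been 16.6 V.)

V_out ≈ 16.1 V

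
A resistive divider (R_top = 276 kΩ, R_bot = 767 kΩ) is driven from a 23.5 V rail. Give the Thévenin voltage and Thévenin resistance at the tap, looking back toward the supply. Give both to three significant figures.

V_th is the open-circuit tap voltage: 23.5 × 767/(276 + 767) = 17.3 V.
With the supply zeroed, R_top and R_bot appear in parallel from the tap: R_th = R_top‖R_bot = (276 × 767)/1043 = 203 kΩ.

V_th = 17.3 V, R_th = 203 kΩ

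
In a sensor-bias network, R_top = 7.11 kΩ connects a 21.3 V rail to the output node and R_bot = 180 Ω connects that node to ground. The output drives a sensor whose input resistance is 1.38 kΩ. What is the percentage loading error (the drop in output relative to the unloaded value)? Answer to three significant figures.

The divider's output (Thévenin) resistance is R_top‖R_bot = 175.6 Ω.
Fractional drop under load = R_th/(R_th + R_L) = 175.6 / (175.6 + 1380) = 0.1129.
So the output falls by 11.3 %.

11.3 %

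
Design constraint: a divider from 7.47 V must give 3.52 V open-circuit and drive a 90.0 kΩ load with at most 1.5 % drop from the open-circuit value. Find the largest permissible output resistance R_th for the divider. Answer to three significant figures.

R_th ≤ 1.37 kΩ

Loading drop = R_th/(R_th + R_L) ≤ 0.0150, so R_th ≤ R_L · ε/(1−ε) = 90.0 kΩ × 0.0150/0.9850 = 1.37 kΩ.
(Any R1, R2 with R2/(R1+R2) = 0.471 and R1‖R2 ≤ 1.37 kΩ will meet the spec.)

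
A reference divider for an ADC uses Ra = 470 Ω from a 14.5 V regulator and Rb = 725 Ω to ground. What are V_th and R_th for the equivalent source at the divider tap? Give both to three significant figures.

V_th = 8.80 V, R_th = 285 Ω

V_th is the open-circuit tap voltage: 14.5 × 725/(470 + 725) = 8.80 V.
With the supply zeroed, Ra and Rb appear in parallel from the tap: R_th = Ra‖Rb = (470 × 725)/1195 = 285 Ω.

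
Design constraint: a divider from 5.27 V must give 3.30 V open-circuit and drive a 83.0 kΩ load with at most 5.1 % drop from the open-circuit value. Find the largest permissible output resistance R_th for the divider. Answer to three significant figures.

Loading drop = R_th/(R_th + R_L) ≤ 0.0510, so R_th ≤ R_L · ε/(1−ε) = 83.0 kΩ × 0.0510/0.9490 = 4.46 kΩ.

R_th ≤ 4.46 kΩ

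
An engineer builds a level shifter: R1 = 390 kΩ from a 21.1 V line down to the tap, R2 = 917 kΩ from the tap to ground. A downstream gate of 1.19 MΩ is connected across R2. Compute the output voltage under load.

V_out ≈ 12.0 V

The load sits in parallel with R2: R2‖R_L = (917 × 1190) / (917 + 1190) = 517.9 kΩ.
V_out = 21.1 × 517.9 / (390 + 517.9) = 21.1 × 517.9/907.9 = 12.0 V.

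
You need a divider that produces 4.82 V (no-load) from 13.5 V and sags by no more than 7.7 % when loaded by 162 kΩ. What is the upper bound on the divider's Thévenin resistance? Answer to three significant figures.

Loading drop = R_th/(R_th + R_L) ≤ 0.0770, so R_th ≤ R_L · ε/(1−ε) = 162 kΩ × 0.0770/0.9230 = 13.5 kΩ.

R_th ≤ 13.5 kΩ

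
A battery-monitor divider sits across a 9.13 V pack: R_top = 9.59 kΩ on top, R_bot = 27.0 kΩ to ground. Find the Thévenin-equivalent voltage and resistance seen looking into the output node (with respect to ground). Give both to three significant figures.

V_th = 6.74 V, R_th = 7.08 kΩ

V_th is the open-circuit tap voltage: 9.13 × 27.0/(9.59 + 27.0) = 6.74 V.
With the supply zeroed, R_top and R_bot appear in parallel from the tap: R_th = R_top‖R_bot = (9.59 × 27.0)/36.59 = 7.08 kΩ.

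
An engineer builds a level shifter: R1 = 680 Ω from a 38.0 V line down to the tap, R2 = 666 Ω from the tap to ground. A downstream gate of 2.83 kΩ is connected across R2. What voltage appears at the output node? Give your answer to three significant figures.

The load sits in parallel with R2: R2‖R_L = (666 × 2830) / (666 + 2830) = 539.1 Ω.
V_out = 38.0 × 539.1 / (680 + 539.1) = 38.0 × 539.1/1219 = 16.8 V.
(Unloaded it would have been 18.8 V.)

V_out ≈ 16.8 V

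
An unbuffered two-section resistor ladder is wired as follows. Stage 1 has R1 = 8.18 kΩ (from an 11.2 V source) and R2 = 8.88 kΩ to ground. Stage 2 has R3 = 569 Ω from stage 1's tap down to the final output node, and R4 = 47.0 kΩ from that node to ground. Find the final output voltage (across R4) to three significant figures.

Stage 2 presents R3+R4 = 47570 Ω as a load on stage 1's tap.
Stage 1's lower leg becomes R2‖(R3+R4) = 7483 Ω, so V_mid = 11.2 × 7483/15660 = 5.351 V.
Stage 2 is itself unloaded: V_out = V_mid × R4/(R3+R4) = 5.351 × 47000/47570 = 5.29 V.

V_out ≈ 5.29 V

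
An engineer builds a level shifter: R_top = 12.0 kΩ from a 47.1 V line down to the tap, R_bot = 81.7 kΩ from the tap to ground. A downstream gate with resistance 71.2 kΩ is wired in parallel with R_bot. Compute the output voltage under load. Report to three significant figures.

The load sits in parallel with R_bot: R_bot‖R_L = (81.7 × 71.2) / (81.7 + 71.2) = 38.04 kΩ.
V_out = 47.1 × 38.04 / (12.0 + 38.04) = 47.1 × 38.04/50.04 = 35.8 V.

V_out ≈ 35.8 V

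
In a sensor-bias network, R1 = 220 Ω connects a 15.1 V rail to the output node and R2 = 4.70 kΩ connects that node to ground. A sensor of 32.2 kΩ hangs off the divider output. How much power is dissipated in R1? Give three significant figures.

Total resistance from the source is R1 + (R2‖R_L) = 4321 Ω, so I = 15.1/4321 Ω = 3.494 mA.
P = I²·R1 = (3.494 mA)² × 220 Ω = 2.69 mW.

P ≈ 2.69 mW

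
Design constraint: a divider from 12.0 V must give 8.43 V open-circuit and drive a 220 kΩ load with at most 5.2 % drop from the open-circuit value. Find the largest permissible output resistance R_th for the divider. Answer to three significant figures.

Loading drop = R_th/(R_th + R_L) ≤ 0.0520, so R_th ≤ R_L · ε/(1−ε) = 220 kΩ × 0.0520/0.9480 = 12.1 kΩ.

R_th ≤ 12.1 kΩ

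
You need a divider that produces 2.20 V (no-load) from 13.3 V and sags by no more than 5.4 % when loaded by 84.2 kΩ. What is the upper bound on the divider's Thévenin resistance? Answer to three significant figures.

R_th ≤ 4.81 kΩ

Loading drop = R_th/(R_th + R_L) ≤ 0.0540, so R_th ≤ R_L · ε/(1−ε) = 84.2 kΩ × 0.0540/0.9460 = 4.81 kΩ.
(Any R1, R2 with R2/(R1+R2) = 0.165 and R1‖R2 ≤ 4.81 kΩ will meet the spec.)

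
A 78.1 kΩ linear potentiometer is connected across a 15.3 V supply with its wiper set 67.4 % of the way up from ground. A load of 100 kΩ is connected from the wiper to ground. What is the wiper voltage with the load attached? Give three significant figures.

V ≈ 8.80 V

The wiper splits the pot into (1−α)R = 25.46 kΩ above and αR = 52.64 kΩ below.
Lower section ‖ load = 34.49 kΩ.
V_wiper = 15.3 × 34.49/(25.46 + 34.49) = 8.80 V.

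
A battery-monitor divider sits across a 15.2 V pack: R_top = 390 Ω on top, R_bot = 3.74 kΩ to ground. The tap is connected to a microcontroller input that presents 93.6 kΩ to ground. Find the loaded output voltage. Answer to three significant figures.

The load sits in parallel with R_bot: R_bot‖R_L = (3740 × 93600) / (3740 + 93600) = 3596 Ω.
V_out = 15.2 × 3596 / (390 + 3596) = 15.2 × 3596/3986 = 13.7 V.
(Unloaded it would have been 13.8 V.)

V_out ≈ 13.7 V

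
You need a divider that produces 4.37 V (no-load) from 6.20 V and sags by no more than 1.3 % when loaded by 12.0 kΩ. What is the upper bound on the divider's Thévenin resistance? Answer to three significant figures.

Loading drop = R_th/(R_th + R_L) ≤ 0.0130, so R_th ≤ R_L · ε/(1−ε) = 12.0 kΩ × 0.0130/0.9870 = 158 Ω.
(Any R1, R2 with R2/(R1+R2) = 0.705 and R1‖R2 ≤ 158 Ω will meet the spec.)

R_th ≤ 158 Ω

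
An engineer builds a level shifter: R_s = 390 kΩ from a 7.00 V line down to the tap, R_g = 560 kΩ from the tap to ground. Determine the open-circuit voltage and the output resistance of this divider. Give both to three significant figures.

V_th = 4.13 V, R_th = 230 kΩ

V_th is the open-circuit tap voltage: 7.00 × 560/(390 + 560) = 4.13 V.
With the supply zeroed, R_s and R_g appear in parallel from the tap: R_th = R_s‖R_g = (390 × 560)/950.0 = 230 kΩ.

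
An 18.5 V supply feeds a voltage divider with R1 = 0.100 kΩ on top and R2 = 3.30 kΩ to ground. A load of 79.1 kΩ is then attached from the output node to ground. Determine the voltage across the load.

The load sits in parallel with R2: R2‖R_L = (3300 × 79100) / (3300 + 79100) = 3168 Ω.
V_out = 18.5 × 3168 / (100 + 3168) = 18.5 × 3168/3268 = 17.9 V.

V_out ≈ 17.9 V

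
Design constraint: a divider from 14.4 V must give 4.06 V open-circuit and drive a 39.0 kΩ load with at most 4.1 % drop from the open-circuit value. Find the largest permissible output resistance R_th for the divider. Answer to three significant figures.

R_th ≤ 1.67 kΩ

Loading drop = R_th/(R_th + R_L) ≤ 0.0410, so R_th ≤ R_L · ε/(1−ε) = 39.0 kΩ × 0.0410/0.9590 = 1.67 kΩ.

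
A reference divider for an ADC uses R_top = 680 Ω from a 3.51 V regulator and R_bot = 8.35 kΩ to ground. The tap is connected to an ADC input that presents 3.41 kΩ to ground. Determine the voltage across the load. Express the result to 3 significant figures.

V_out ≈ 2.74 V

The load sits in parallel with R_bot: R_bot‖R_L = (8350 × 3410) / (8350 + 3410) = 2421 Ω.
V_out = 3.51 × 2421 / (680 + 2421) = 3.51 × 2421/3101 = 2.74 V.
(Unloaded it would have been 3.25 V.)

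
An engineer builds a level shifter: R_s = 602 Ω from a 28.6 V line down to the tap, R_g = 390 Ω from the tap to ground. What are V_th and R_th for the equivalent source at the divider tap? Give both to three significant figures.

V_th = 11.2 V, R_th = 237 Ω

V_th is the open-circuit tap voltage: 28.6 × 390/(602 + 390) = 11.2 V.
With the supply zeroed, R_s and R_g appear in parallel from the tap: R_th = R_s‖R_g = (602 × 390)/992.0 = 237 Ω.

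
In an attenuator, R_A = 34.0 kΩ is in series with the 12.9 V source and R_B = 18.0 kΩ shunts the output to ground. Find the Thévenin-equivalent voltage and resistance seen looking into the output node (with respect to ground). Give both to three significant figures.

V_th = 4.47 V, R_th = 11.8 kΩ

V_th is the open-circuit tap voltage: 12.9 × 18.0/(34.0 + 18.0) = 4.47 V.
With the supply zeroed, R_A and R_B appear in parallel from the tap: R_th = R_A‖R_B = (34.0 × 18.0)/52.00 = 11.8 kΩ.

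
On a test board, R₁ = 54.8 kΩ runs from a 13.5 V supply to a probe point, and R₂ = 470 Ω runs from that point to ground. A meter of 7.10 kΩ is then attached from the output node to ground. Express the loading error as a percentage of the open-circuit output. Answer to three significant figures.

The divider's output (Thévenin) resistance is R₁‖R₂ = 466.0 Ω.
Fractional drop under load = R_th/(R_th + R_L) = 466.0 / (466.0 + 7100) = 0.06159.
So the output falls by 6.16 %.

6.16 %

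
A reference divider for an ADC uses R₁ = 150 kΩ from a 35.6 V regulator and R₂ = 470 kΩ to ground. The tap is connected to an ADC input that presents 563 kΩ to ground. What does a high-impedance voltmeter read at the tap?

V_out ≈ 22.5 V

The load sits in parallel with R₂: R₂‖R_L = (470 × 563) / (470 + 563) = 256.2 kΩ.
V_out = 35.6 × 256.2 / (150 + 256.2) = 35.6 × 256.2/406.2 = 22.5 V.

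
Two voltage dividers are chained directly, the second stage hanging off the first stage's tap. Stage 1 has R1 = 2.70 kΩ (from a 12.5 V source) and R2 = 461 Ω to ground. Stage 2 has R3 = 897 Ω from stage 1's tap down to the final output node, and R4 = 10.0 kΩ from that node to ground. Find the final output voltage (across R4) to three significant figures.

V_out ≈ 1.61 V

Stage 2 presents R3+R4 = 10900 Ω as a load on stage 1's tap.
Stage 1's lower leg becomes R2‖(R3+R4) = 442.3 Ω, so V_mid = 12.5 × 442.3/3142 = 1.759 V.
Stage 2 is itself unloaded: V_out = V_mid × R4/(R3+R4) = 1.759 × 10000/10900 = 1.61 V.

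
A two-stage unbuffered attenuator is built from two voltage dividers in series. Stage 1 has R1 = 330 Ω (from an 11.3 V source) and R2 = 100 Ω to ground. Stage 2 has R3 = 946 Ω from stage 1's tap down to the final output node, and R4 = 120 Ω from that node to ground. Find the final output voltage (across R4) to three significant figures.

V_out ≈ 0.276 V

Stage 2 presents R3+R4 = 1066 Ω as a load on stage 1's tap.
Stage 1's lower leg becomes R2‖(R3+R4) = 91.42 Ω, so V_mid = 11.3 × 91.42/421.4 = 2.451 V.
Stage 2 is itself unloaded: V_out = V_mid × R4/(R3+R4) = 2.451 × 120/1066 = 0.276 V.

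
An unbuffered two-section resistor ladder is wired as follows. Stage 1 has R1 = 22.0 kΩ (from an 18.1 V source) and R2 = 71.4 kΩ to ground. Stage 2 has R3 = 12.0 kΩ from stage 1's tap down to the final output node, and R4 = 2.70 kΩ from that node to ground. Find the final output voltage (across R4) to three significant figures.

V_out ≈ 1.19 V

Stage 2 presents R3+R4 = 14.70 kΩ as a load on stage 1's tap.
Stage 1's lower leg becomes R2‖(R3+R4) = 12.19 kΩ, so V_mid = 18.1 × 12.19/34.19 = 6.453 V.
Stage 2 is itself unloaded: V_out = V_mid × R4/(R3+R4) = 6.453 × 2.70/14.70 = 1.19 V.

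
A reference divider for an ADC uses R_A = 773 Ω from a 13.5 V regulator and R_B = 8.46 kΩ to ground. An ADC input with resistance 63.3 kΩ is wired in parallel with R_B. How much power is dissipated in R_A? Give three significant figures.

P ≈ 2.08 mW

Total resistance from the source is R_A + (R_B‖R_L) = 8236 Ω, so I = 13.5/8236 Ω = 1.639 mA.
P = I²·R_A = (1.639 mA)² × 773 Ω = 2.08 mW.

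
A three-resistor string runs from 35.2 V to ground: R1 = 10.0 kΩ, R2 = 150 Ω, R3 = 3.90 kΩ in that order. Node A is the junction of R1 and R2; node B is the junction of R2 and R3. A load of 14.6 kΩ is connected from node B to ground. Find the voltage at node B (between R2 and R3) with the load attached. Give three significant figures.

At node B, R3 is in parallel with the load: R3‖R_L = 3078 Ω.
Below node A the resistance is R2 + (R3‖R_L) = 3228 Ω, so V_A = 35.2 × 3228/13230 = 8.589 V.
Then V_B = V_A × (R3‖R_L)/(R2 + R3‖R_L) = 8.589 × 3078/3228 = 8.19 V.

V ≈ 8.19 V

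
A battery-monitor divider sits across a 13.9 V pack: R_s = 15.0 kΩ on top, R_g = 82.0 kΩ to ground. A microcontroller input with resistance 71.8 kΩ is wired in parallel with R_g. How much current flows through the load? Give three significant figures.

R_g‖R_L = 38.28 kΩ; V_out = 13.9 × 38.28/53.28 = 9.987 V.
I_L = V_out / R_L = 9.987 / 71.8 kΩ = 0.139 mA.

I_L ≈ 0.139 mA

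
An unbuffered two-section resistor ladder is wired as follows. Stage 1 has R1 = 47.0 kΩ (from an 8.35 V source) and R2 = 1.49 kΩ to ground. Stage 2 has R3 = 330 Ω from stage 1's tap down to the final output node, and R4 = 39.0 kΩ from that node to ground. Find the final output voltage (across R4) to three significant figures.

V_out ≈ 0.245 V

Stage 2 presents R3+R4 = 39330 Ω as a load on stage 1's tap.
Stage 1's lower leg becomes R2‖(R3+R4) = 1436 Ω, so V_mid = 8.35 × 1436/48440 = 0.2475 V.
Stage 2 is itself unloaded: V_out = V_mid × R4/(R3+R4) = 0.2475 × 39000/39330 = 0.245 V.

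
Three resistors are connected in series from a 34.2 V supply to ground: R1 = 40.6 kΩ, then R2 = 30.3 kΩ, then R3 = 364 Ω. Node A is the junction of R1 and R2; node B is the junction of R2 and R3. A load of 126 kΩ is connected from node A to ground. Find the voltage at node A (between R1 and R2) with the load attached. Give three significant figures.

V ≈ 12.9 V

Below node A the series string R2+R3 = 30660 Ω sits in parallel with the 126000 Ω load: 24660 Ω.
V_A = 34.2 × 24660/(40600 + 24660) = 12.9 V.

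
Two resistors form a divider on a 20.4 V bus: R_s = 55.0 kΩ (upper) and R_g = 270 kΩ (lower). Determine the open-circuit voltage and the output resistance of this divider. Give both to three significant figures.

V_th = 16.9 V, R_th = 45.7 kΩ

V_th is the open-circuit tap voltage: 20.4 × 270/(55.0 + 270) = 16.9 V.
With the supply zeroed, R_s and R_g appear in parallel from the tap: R_th = R_s‖R_g = (55.0 × 270)/325.0 = 45.7 kΩ.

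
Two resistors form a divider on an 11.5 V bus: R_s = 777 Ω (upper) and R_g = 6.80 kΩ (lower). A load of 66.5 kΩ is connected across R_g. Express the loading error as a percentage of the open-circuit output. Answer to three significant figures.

The divider's output (Thévenin) resistance is R_s‖R_g = 697.3 Ω.
Fractional drop under load = R_th/(R_th + R_L) = 697.3 / (697.3 + 66500) = 0.01038.
So the output falls by 1.04 %.

1.04 %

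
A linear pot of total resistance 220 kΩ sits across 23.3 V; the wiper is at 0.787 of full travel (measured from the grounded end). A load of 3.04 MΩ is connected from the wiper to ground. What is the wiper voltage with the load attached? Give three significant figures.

The wiper splits the pot into (1−α)R = 46.86 kΩ above and αR = 173.1 kΩ below.
Lower section ‖ load = 163.8 kΩ.
V_wiper = 23.3 × 163.8/(46.86 + 163.8) = 18.1 V.

V ≈ 18.1 V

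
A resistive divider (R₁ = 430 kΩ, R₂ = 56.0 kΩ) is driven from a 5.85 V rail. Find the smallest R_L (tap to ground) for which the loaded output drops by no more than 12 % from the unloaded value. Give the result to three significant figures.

R_L(min) ≈ 363 kΩ

Output resistance R_th = R₁‖R₂ = (430 × 56.0)/486.0 = 49.55 kΩ.
The fractional drop is R_th/(R_th + R_L); requiring this ≤ 0.120 gives R_L ≥ R_th(1/0.120 − 1) = 49.55 × 7.333 = 363 kΩ.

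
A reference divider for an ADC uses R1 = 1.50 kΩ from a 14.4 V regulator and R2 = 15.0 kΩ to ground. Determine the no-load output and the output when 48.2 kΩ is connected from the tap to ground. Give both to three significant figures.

Unloaded: 13.1 V; loaded: 12.7 V

Open-circuit: V = 14.4 × 15.0/(1.50 + 15.0) = 13.1 V.
With the load, R2 becomes R2‖R_L = 11.44 kΩ, so V = 14.4 × 11.44/12.94 = 12.7 V.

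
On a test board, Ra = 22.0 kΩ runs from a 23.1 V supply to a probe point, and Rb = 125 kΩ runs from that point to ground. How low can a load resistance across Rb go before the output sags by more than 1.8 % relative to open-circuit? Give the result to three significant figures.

Output resistance R_th = Ra‖Rb = (22.0 × 125)/147.0 = 18.71 kΩ.
The fractional drop is R_th/(R_th + R_L); requiring this ≤ 0.0180 gives R_L ≥ R_th(1/0.0180 − 1) = 18.71 × 54.56 = 1.02 MΩ.

R_L(min) ≈ 1.02 MΩ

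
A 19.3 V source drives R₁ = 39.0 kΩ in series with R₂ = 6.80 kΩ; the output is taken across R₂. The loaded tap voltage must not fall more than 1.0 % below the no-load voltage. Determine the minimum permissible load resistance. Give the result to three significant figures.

Output resistance R_th = R₁‖R₂ = (39.0 × 6.80)/45.80 = 5.790 kΩ.
The fractional drop is R_th/(R_th + R_L); requiring this ≤ 0.0100 gives R_L ≥ R_th(1/0.0100 − 1) = 5.790 × 99.00 = 573 kΩ.

R_L(min) ≈ 573 kΩ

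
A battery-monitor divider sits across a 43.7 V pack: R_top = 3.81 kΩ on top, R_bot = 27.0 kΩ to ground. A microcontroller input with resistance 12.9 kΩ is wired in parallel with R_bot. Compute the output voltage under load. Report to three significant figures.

V_out ≈ 30.4 V

The load sits in parallel with R_bot: R_bot‖R_L = (27.0 × 12.9) / (27.0 + 12.9) = 8.729 kΩ.
V_out = 43.7 × 8.729 / (3.81 + 8.729) = 43.7 × 8.729/12.54 = 30.4 V.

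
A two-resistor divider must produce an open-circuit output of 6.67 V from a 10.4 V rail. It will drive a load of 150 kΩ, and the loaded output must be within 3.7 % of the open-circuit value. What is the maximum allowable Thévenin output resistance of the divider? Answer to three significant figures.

R_th ≤ 5.76 kΩ

Loading drop = R_th/(R_th + R_L) ≤ 0.0370, so R_th ≤ R_L · ε/(1−ε) = 150 kΩ × 0.0370/0.9630 = 5.76 kΩ.
(Any R1, R2 with R2/(R1+R2) = 0.641 and R1‖R2 ≤ 5.76 kΩ will meet the spec.)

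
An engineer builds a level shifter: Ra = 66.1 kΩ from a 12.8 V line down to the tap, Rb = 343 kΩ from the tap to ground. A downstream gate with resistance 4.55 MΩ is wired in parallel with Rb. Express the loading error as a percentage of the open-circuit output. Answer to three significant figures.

The divider's output (Thévenin) resistance is Ra‖Rb = 55.42 kΩ.
Fractional drop under load = R_th/(R_th + R_L) = 55.42 / (55.42 + 4550) = 0.01203.
So the output falls by 1.20 %.

1.20 %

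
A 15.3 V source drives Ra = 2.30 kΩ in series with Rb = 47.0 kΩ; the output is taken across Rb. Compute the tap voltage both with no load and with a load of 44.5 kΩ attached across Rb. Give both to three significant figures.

Unloaded: 14.6 V; loaded: 13.9 V

Open-circuit: V = 15.3 × 47.0/(2.30 + 47.0) = 14.6 V.
With the load, Rb becomes Rb‖R_L = 22.86 kΩ, so V = 15.3 × 22.86/25.16 = 13.9 V.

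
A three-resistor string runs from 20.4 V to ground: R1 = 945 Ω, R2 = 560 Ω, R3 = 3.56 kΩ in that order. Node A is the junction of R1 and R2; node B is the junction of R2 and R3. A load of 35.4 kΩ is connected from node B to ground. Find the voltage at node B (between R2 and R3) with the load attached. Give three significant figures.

V ≈ 13.9 V

At node B, R3 is in parallel with the load: R3‖R_L = 3235 Ω.
Below node A the resistance is R2 + (R3‖R_L) = 3795 Ω, so V_A = 20.4 × 3795/4740 = 16.33 V.
Then V_B = V_A × (R3‖R_L)/(R2 + R3‖R_L) = 16.33 × 3235/3795 = 13.9 V.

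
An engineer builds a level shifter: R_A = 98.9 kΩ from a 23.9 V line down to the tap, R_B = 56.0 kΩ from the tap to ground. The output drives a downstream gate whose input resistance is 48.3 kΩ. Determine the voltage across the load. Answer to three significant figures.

The load sits in parallel with R_B: R_B‖R_L = (56.0 × 48.3) / (56.0 + 48.3) = 25.93 kΩ.
V_out = 23.9 × 25.93 / (98.9 + 25.93) = 23.9 × 25.93/124.8 = 4.97 V.

V_out ≈ 4.97 V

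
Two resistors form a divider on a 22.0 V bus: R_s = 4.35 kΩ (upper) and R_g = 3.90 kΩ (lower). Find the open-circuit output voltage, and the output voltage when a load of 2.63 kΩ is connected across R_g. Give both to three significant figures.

Unloaded: 10.4 V; loaded: 5.84 V

Open-circuit: V = 22.0 × 3.90/(4.35 + 3.90) = 10.4 V.
With the load, R_g becomes R_g‖R_L = 1.571 kΩ, so V = 22.0 × 1.571/5.921 = 5.84 V.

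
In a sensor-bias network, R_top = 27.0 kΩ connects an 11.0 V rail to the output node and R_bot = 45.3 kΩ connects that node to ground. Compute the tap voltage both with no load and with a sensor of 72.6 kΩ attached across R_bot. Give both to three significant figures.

Unloaded: 6.89 V; loaded: 5.59 V

Open-circuit: V = 11.0 × 45.3/(27.0 + 45.3) = 6.89 V.
With the load, R_bot becomes R_bot‖R_L = 27.89 kΩ, so V = 11.0 × 27.89/54.89 = 5.59 V.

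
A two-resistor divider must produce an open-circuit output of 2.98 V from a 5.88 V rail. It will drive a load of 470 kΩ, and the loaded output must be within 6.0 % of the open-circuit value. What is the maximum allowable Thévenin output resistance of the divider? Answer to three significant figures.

R_th ≤ 30.0 kΩ

Loading drop = R_th/(R_th + R_L) ≤ 0.0600, so R_th ≤ R_L · ε/(1−ε) = 470 kΩ × 0.0600/0.9400 = 30.0 kΩ.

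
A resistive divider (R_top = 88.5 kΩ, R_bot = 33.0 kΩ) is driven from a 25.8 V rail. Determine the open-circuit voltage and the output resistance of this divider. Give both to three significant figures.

V_th = 7.01 V, R_th = 24.0 kΩ

V_th is the open-circuit tap voltage: 25.8 × 33.0/(88.5 + 33.0) = 7.01 V.
With the supply zeroed, R_top and R_bot appear in parallel from the tap: R_th = R_top‖R_bot = (88.5 × 33.0)/121.5 = 24.0 kΩ.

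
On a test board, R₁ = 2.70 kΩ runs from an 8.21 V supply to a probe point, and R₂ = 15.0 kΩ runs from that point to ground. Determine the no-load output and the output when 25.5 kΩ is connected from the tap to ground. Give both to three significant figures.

Open-circuit: V = 8.21 × 15.0/(2.70 + 15.0) = 6.96 V.
With the load, R₂ becomes R₂‖R_L = 9.444 kΩ, so V = 8.21 × 9.444/12.14 = 6.38 V.

Unloaded: 6.96 V; loaded: 6.38 V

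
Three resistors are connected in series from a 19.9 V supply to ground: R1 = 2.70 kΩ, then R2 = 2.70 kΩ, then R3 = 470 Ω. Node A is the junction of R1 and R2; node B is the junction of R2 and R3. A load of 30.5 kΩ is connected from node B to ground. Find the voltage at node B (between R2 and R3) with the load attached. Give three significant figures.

V ≈ 1.57 V

At node B, R3 is in parallel with the load: R3‖R_L = 462.9 Ω.
Below node A the resistance is R2 + (R3‖R_L) = 3163 Ω, so V_A = 19.9 × 3163/5863 = 10.74 V.
Then V_B = V_A × (R3‖R_L)/(R2 + R3‖R_L) = 10.74 × 462.9/3163 = 1.57 V.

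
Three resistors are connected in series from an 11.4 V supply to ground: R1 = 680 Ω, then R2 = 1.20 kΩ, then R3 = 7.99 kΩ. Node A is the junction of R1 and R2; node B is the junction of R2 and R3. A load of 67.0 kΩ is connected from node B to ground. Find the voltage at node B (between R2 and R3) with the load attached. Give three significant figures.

At node B, R3 is in parallel with the load: R3‖R_L = 7139 Ω.
Below node A the resistance is R2 + (R3‖R_L) = 8339 Ω, so V_A = 11.4 × 8339/9019 = 10.54 V.
Then V_B = V_A × (R3‖R_L)/(R2 + R3‖R_L) = 10.54 × 7139/8339 = 9.02 V.

V ≈ 9.02 V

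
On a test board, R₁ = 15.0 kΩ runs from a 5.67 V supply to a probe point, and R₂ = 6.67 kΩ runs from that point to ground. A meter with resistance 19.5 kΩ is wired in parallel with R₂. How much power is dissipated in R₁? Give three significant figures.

P ≈ 1.21 mW

Total resistance from the source is R₁ + (R₂‖R_L) = 19.97 kΩ, so I = 5.67/19.97 kΩ = 0.2839 mA.
P = I²·R₁ = (0.2839 mA)² × 15.0 kΩ = 1.21 mW.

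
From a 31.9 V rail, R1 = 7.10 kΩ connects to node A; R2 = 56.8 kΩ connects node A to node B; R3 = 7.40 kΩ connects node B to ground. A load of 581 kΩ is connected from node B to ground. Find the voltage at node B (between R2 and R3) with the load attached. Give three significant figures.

V ≈ 3.27 V

At node B, R3 is in parallel with the load: R3‖R_L = 7.307 kΩ.
Below node A the resistance is R2 + (R3‖R_L) = 64.11 kΩ, so V_A = 31.9 × 64.11/71.21 = 28.72 V.
Then V_B = V_A × (R3‖R_L)/(R2 + R3‖R_L) = 28.72 × 7.307/64.11 = 3.27 V.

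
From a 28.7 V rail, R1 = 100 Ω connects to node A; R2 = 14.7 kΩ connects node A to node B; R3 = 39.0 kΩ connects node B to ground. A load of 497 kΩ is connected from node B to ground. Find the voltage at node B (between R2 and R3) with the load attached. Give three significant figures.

V ≈ 20.4 V

At node B, R3 is in parallel with the load: R3‖R_L = 36160 Ω.
Below node A the resistance is R2 + (R3‖R_L) = 50860 Ω, so V_A = 28.7 × 50860/50960 = 28.64 V.
Then V_B = V_A × (R3‖R_L)/(R2 + R3‖R_L) = 28.64 × 36160/50860 = 20.4 V.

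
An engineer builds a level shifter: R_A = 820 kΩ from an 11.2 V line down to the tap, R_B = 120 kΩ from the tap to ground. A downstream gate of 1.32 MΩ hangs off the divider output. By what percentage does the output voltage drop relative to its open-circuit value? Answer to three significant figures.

The divider's output (Thévenin) resistance is R_A‖R_B = 104.7 kΩ.
Fractional drop under load = R_th/(R_th + R_L) = 104.7 / (104.7 + 1320) = 0.07348.
So the output falls by 7.35 %.

7.35 %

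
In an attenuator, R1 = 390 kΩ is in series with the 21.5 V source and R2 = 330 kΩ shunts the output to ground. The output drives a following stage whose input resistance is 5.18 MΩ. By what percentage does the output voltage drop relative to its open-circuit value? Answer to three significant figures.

3.34 %

The divider's output (Thévenin) resistance is R1‖R2 = 178.8 kΩ.
Fractional drop under load = R_th/(R_th + R_L) = 178.8 / (178.8 + 5180) = 0.03336.
So the output falls by 3.34 %.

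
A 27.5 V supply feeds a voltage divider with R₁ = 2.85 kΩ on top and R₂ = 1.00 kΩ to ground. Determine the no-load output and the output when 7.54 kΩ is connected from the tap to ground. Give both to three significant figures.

Unloaded: 7.14 V; loaded: 6.50 V

Open-circuit: V = 27.5 × 1.00/(2.85 + 1.00) = 7.14 V.
With the load, R₂ becomes R₂‖R_L = 0.8829 kΩ, so V = 27.5 × 0.8829/3.733 = 6.50 V.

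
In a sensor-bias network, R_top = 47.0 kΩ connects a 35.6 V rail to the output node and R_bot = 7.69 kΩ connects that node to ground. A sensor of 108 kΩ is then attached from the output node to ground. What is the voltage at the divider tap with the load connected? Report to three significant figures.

V_out ≈ 4.72 V

The load sits in parallel with R_bot: R_bot‖R_L = (7.69 × 108) / (7.69 + 108) = 7.179 kΩ.
V_out = 35.6 × 7.179 / (47.0 + 7.179) = 35.6 × 7.179/54.18 = 4.72 V.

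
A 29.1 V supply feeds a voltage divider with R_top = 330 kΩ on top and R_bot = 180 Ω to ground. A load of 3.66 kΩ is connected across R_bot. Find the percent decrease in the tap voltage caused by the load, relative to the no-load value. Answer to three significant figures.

The divider's output (Thévenin) resistance is R_top‖R_bot = 179.9 Ω.
Fractional drop under load = R_th/(R_th + R_L) = 179.9 / (179.9 + 3660) = 0.04685.
So the output falls by 4.69 %.

4.69 %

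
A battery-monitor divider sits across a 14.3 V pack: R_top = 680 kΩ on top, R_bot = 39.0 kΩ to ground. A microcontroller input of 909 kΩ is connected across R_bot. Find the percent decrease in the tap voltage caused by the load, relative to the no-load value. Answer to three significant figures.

3.90 %

The divider's output (Thévenin) resistance is R_top‖R_bot = 36.88 kΩ.
Fractional drop under load = R_th/(R_th + R_L) = 36.88 / (36.88 + 909) = 0.03899.
So the output falls by 3.90 %.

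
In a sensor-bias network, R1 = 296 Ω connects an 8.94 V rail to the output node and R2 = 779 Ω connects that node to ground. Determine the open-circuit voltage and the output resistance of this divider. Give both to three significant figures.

V_th is the open-circuit tap voltage: 8.94 × 779/(296 + 779) = 6.48 V.
With the supply zeroed, R1 and R2 appear in parallel from the tap: R_th = R1‖R2 = (296 × 779)/1075 = 214 Ω.

V_th = 6.48 V, R_th = 214 Ω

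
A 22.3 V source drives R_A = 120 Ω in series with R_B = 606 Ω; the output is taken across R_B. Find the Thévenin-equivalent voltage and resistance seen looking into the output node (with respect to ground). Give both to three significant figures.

V_th = 18.6 V, R_th = 100 Ω

V_th is the open-circuit tap voltage: 22.3 × 606/(120 + 606) = 18.6 V.
With the supply zeroed, R_A and R_B appear in parallel from the tap: R_th = R_A‖R_B = (120 × 606)/726.0 = 100 Ω.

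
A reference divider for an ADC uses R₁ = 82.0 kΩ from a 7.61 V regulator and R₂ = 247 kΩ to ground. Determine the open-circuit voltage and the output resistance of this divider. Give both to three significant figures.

V_th = 5.71 V, R_th = 61.6 kΩ

V_th is the open-circuit tap voltage: 7.61 × 247/(82.0 + 247) = 5.71 V.
With the supply zeroed, R₁ and R₂ appear in parallel from the tap: R_th = R₁‖R₂ = (82.0 × 247)/329.0 = 61.6 kΩ.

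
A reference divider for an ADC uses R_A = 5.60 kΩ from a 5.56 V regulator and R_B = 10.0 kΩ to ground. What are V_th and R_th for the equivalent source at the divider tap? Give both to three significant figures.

V_th = 3.56 V, R_th = 3.59 kΩ

V_th is the open-circuit tap voltage: 5.56 × 10.0/(5.60 + 10.0) = 3.56 V.
With the supply zeroed, R_A and R_B appear in parallel from the tap: R_th = R_A‖R_B = (5.60 × 10.0)/15.60 = 3.59 kΩ.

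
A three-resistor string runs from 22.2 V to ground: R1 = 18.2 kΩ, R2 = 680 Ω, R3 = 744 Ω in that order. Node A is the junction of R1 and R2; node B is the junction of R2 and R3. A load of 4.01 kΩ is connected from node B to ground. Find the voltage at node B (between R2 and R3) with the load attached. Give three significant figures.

At node B, R3 is in parallel with the load: R3‖R_L = 627.6 Ω.
Below node A the resistance is R2 + (R3‖R_L) = 1308 Ω, so V_A = 22.2 × 1308/19510 = 1.488 V.
Then V_B = V_A × (R3‖R_L)/(R2 + R3‖R_L) = 1.488 × 627.6/1308 = 0.714 V.

V ≈ 0.714 V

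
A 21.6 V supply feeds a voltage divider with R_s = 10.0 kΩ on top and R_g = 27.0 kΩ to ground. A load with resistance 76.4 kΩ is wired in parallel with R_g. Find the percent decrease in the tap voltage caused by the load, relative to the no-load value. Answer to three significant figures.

8.72 %

Unloaded V = 21.6 × 27.0/37.00 = 15.762 V.
Loaded: R_g‖R_L = 19.95 kΩ, giving V = 21.6 × 19.95/29.95 = 14.388 V.
Drop = (15.762 − 14.388) / 15.762 = 8.72 %.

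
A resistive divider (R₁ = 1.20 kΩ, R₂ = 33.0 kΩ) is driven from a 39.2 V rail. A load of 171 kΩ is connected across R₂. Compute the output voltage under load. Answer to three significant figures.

The load sits in parallel with R₂: R₂‖R_L = (33.0 × 171) / (33.0 + 171) = 27.66 kΩ.
V_out = 39.2 × 27.66 / (1.20 + 27.66) = 39.2 × 27.66/28.86 = 37.6 V.

V_out ≈ 37.6 V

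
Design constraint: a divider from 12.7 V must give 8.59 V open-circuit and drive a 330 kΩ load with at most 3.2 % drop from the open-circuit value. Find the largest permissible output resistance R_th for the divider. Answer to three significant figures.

Loading drop = R_th/(R_th + R_L) ≤ 0.0320, so R_th ≤ R_L · ε/(1−ε) = 330 kΩ × 0.0320/0.9680 = 10.9 kΩ.
(Any R1, R2 with R2/(R1+R2) = 0.676 and R1‖R2 ≤ 10.9 kΩ will meet the spec.)

R_th ≤ 10.9 kΩ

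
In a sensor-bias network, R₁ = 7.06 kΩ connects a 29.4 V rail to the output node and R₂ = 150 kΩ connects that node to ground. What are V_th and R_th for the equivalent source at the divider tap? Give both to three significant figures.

V_th is the open-circuit tap voltage: 29.4 × 150/(7.06 + 150) = 28.1 V.
With the supply zeroed, R₁ and R₂ appear in parallel from the tap: R_th = R₁‖R₂ = (7.06 × 150)/157.1 = 6.74 kΩ.

V_th = 28.1 V, R_th = 6.74 kΩ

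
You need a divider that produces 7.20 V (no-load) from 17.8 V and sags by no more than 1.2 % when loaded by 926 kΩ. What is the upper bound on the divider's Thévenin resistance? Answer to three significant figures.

Loading drop = R_th/(R_th + R_L) ≤ 0.0120, so R_th ≤ R_L · ε/(1−ε) = 926 kΩ × 0.0120/0.9880 = 11.2 kΩ.
(Any R1, R2 with R2/(R1+R2) = 0.404 and R1‖R2 ≤ 11.2 kΩ will meet the spec.)

R_th ≤ 11.2 kΩ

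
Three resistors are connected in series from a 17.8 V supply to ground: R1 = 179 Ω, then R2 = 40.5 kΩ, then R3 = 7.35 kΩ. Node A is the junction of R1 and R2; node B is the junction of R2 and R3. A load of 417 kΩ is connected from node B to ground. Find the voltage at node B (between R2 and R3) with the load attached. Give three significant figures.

V ≈ 2.68 V

At node B, R3 is in parallel with the load: R3‖R_L = 7223 Ω.
Below node A the resistance is R2 + (R3‖R_L) = 47720 Ω, so V_A = 17.8 × 47720/47900 = 17.73 V.
Then V_B = V_A × (R3‖R_L)/(R2 + R3‖R_L) = 17.73 × 7223/47720 = 2.68 V.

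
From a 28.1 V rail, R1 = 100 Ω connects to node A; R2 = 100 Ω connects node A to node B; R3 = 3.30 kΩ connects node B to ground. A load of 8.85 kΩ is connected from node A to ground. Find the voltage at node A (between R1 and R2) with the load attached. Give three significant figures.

V ≈ 27.0 V

Below node A the series string R2+R3 = 3400 Ω sits in parallel with the 8850 Ω load: 2456 Ω.
V_A = 28.1 × 2456/(100 + 2456) = 27.0 V.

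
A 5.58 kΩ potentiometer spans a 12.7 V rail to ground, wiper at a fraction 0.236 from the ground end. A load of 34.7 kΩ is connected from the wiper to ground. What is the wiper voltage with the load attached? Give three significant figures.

V ≈ 2.91 V

The wiper splits the pot into (1−α)R = 4.263 kΩ above and αR = 1.317 kΩ below.
Lower section ‖ load = 1.269 kΩ.
V_wiper = 12.7 × 1.269/(4.263 + 1.269) = 2.91 V.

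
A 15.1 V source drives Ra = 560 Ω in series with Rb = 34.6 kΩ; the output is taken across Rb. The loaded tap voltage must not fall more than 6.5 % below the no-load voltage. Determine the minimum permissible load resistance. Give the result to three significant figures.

Output resistance R_th = Ra‖Rb = (560 × 34600)/35160 = 551.1 Ω.
The fractional drop is R_th/(R_th + R_L); requiring this ≤ 0.0650 gives R_L ≥ R_th(1/0.0650 − 1) = 551.1 × 14.38 = 7.93 kΩ.

R_L(min) ≈ 7.93 kΩ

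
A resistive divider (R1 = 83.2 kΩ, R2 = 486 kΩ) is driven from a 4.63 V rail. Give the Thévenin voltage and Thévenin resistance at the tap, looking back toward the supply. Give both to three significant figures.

V_th is the open-circuit tap voltage: 4.63 × 486/(83.2 + 486) = 3.95 V.
With the supply zeroed, R1 and R2 appear in parallel from the tap: R_th = R1‖R2 = (83.2 × 486)/569.2 = 71.0 kΩ.

V_th = 3.95 V, R_th = 71.0 kΩ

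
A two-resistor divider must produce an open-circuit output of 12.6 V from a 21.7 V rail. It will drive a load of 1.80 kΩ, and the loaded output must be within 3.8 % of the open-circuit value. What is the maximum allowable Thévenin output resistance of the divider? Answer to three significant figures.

Loading drop = R_th/(R_th + R_L) ≤ 0.0380, so R_th ≤ R_L · ε/(1−ε) = 1.80 kΩ × 0.0380/0.9620 = 71.1 Ω.
(Any R1, R2 with R2/(R1+R2) = 0.581 and R1‖R2 ≤ 71.1 Ω will meet the spec.)

R_th ≤ 71.1 Ω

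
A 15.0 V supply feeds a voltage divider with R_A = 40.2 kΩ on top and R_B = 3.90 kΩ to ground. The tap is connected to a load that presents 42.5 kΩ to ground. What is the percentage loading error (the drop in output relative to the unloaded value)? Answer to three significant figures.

The divider's output (Thévenin) resistance is R_A‖R_B = 3.555 kΩ.
Fractional drop under load = R_th/(R_th + R_L) = 3.555 / (3.555 + 42.5) = 0.07719.
So the output falls by 7.72 %.

7.72 %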